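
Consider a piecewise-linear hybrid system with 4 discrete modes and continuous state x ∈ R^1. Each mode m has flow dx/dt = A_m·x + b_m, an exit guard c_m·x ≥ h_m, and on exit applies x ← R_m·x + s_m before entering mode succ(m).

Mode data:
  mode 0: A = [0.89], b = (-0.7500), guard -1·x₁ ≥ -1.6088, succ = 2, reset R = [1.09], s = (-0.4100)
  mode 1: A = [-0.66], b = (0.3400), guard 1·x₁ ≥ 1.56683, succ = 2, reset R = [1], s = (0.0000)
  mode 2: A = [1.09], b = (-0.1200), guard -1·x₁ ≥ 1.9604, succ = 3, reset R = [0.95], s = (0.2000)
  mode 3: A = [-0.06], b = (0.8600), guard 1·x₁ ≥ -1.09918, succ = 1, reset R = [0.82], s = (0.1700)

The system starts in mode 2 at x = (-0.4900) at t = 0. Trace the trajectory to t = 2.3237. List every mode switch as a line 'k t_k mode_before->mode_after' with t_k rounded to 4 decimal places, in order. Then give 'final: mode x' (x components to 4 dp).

Mode 2: guard c·x = 1.9604 hit at Δt = 1.1362 (t = 1.1362), x⁻ = (-1.9604) → reset → x⁺ = (-1.6624), jump to mode 3
Mode 3: guard c·x = -1.0992 hit at Δt = 0.5974 (t = 1.7336), x⁻ = (-1.0992) → reset → x⁺ = (-0.7313), jump to mode 1
Mode 1: flow for 0.5901 to horizon, guard not reached → x = (-0.3292)

1 1.1362 2->3
2 1.7336 3->1
final: 1 -0.3292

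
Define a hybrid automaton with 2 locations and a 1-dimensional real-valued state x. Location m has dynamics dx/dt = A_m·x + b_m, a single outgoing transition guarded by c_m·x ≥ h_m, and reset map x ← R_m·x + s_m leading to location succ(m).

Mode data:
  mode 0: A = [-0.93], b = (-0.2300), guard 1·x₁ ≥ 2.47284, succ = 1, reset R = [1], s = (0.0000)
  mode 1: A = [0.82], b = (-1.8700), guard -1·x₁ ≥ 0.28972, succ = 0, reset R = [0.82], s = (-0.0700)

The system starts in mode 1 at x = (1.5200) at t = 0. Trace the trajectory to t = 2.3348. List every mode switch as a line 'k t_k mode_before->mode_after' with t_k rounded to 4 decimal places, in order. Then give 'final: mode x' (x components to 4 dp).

1 1.4851 1->0
final: 0 -0.2747

Mode 1: guard c·x = 0.2897 hit at Δt = 1.4851 (t = 1.4851), x⁻ = (-0.2897) → reset → x⁺ = (-0.3076), jump to mode 0
Mode 0: flow for 0.8497 to horizon, guard not reached → x = (-0.2747)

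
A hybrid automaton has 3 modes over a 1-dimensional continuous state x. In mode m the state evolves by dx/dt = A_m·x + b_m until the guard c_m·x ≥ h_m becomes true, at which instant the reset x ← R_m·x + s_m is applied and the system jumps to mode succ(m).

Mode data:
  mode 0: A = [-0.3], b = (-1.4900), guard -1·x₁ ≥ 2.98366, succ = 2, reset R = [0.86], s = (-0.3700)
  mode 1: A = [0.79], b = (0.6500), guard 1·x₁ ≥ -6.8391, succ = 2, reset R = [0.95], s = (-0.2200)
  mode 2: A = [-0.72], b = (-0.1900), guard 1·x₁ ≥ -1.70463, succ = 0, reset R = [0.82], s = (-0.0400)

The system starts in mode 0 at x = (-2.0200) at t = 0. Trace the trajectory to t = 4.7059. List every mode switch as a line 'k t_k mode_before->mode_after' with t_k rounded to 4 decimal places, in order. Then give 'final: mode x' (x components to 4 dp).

1 1.3202 0->2
2 2.1781 2->0
3 4.0993 0->2
final: 2 -1.9904

Mode 0: guard c·x = 2.9837 hit at Δt = 1.3202 (t = 1.3202), x⁻ = (-2.9837) → reset → x⁺ = (-2.9359), jump to mode 2
Mode 2: guard c·x = -1.7046 hit at Δt = 0.8579 (t = 2.1781), x⁻ = (-1.7046) → reset → x⁺ = (-1.4378), jump to mode 0
Mode 0: guard c·x = 2.9837 hit at Δt = 1.9212 (t = 4.0993), x⁻ = (-2.9837) → reset → x⁺ = (-2.9359), jump to mode 2
Mode 2: flow for 0.6066 to horizon, guard not reached → x = (-1.9904)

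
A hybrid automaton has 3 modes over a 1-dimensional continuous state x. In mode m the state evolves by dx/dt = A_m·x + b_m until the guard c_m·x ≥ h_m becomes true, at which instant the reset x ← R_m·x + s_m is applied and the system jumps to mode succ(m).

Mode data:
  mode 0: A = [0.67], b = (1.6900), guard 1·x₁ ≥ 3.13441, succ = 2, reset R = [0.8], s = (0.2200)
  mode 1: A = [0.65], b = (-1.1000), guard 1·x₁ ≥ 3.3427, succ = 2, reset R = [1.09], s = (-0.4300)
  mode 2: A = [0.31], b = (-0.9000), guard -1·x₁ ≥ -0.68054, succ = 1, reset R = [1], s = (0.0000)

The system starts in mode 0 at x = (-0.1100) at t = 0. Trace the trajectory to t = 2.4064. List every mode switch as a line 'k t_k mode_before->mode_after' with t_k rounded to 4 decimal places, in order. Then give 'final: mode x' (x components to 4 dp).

Mode 0: guard c·x = 3.1344 hit at Δt = 1.2720 (t = 1.2720), x⁻ = (3.1344) → reset → x⁺ = (2.7275), jump to mode 2
Mode 2: flow for 1.1344 to horizon, guard not reached → x = (2.6535)

1 1.2720 0->2
final: 2 2.6535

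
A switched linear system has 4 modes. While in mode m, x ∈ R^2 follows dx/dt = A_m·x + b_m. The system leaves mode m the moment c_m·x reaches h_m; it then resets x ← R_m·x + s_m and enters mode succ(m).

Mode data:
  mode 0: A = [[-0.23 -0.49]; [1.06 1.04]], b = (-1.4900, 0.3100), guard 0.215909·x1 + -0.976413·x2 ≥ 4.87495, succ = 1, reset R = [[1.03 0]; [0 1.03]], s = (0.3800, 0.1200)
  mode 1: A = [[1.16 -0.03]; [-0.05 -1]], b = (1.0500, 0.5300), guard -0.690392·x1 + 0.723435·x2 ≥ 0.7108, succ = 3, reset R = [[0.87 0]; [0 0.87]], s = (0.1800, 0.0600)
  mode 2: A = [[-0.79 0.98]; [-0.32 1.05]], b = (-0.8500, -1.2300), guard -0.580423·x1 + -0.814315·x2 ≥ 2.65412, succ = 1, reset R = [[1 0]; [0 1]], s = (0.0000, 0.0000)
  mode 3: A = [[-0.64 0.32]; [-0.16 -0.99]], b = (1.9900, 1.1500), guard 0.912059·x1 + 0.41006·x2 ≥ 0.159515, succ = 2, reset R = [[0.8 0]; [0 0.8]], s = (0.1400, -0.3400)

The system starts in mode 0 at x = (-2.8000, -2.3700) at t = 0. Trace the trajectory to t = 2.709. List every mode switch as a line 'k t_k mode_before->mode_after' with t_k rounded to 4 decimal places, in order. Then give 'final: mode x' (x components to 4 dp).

Mode 0: guard c·x = 4.8750 hit at Δt = 0.4866 (t = 0.4866), x⁻ = (-2.3198, -5.5057) → reset → x⁺ = (-2.0093, -5.5508), jump to mode 1
Mode 1: guard c·x = 0.7108 hit at Δt = 0.7518 (t = 1.2384), x⁻ = (-3.4042, -2.2662) → reset → x⁺ = (-2.7817, -1.9116), jump to mode 3
Mode 3: guard c·x = 0.1595 hit at Δt = 1.0988 (t = 2.3372), x⁻ = (0.0701, 0.2331) → reset → x⁺ = (0.1961, -0.1536), jump to mode 2
Mode 2: flow for 0.3718 to horizon, guard not reached → x = (-0.2755, -0.7839)

1 0.4866 0->1
2 1.2384 1->3
3 2.3372 3->2
final: 2 -0.2755 -0.7839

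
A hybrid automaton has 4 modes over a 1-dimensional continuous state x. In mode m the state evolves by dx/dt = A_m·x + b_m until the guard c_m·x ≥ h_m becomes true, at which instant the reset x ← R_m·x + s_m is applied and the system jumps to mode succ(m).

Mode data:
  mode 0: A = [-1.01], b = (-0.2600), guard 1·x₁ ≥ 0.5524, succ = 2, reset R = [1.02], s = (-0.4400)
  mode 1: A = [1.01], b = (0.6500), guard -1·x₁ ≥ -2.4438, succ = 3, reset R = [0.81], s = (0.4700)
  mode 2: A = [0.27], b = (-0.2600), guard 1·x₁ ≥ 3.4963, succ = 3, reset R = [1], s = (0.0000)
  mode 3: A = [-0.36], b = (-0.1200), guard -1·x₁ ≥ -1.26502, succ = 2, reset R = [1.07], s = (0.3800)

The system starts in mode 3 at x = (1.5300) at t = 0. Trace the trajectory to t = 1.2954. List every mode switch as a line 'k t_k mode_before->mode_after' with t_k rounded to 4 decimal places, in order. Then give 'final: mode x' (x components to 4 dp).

Mode 3: guard c·x = -1.2650 hit at Δt = 0.4261 (t = 0.4261), x⁻ = (1.2650) → reset → x⁺ = (1.7336), jump to mode 2
Mode 2: flow for 0.8693 to horizon, guard not reached → x = (1.9374)

1 0.4261 3->2
final: 2 1.9374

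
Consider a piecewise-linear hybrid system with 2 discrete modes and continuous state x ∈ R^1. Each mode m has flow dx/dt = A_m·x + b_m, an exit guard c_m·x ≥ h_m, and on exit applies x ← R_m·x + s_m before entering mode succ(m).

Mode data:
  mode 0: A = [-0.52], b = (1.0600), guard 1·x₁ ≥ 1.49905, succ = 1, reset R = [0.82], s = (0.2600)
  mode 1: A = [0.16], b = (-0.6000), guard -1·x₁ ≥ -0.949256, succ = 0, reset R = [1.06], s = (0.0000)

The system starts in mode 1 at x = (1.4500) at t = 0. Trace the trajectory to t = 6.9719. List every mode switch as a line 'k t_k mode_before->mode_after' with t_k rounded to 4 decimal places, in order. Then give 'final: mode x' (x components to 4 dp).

1 1.2311 1->0
2 2.4792 0->1
3 3.8178 1->0
4 5.0659 0->1
5 6.4045 1->0
final: 0 1.2699

Mode 1: guard c·x = -0.9493 hit at Δt = 1.2311 (t = 1.2311), x⁻ = (0.9493) → reset → x⁺ = (1.0062), jump to mode 0
Mode 0: guard c·x = 1.4990 hit at Δt = 1.2481 (t = 2.4792), x⁻ = (1.4990) → reset → x⁺ = (1.4892), jump to mode 1
Mode 1: guard c·x = -0.9493 hit at Δt = 1.3386 (t = 3.8178), x⁻ = (0.9493) → reset → x⁺ = (1.0062), jump to mode 0
Mode 0: guard c·x = 1.4990 hit at Δt = 1.2481 (t = 5.0659), x⁻ = (1.4990) → reset → x⁺ = (1.4892), jump to mode 1
Mode 1: guard c·x = -0.9493 hit at Δt = 1.3386 (t = 6.4045), x⁻ = (0.9493) → reset → x⁺ = (1.0062), jump to mode 0
Mode 0: flow for 0.5674 to horizon, guard not reached → x = (1.2699)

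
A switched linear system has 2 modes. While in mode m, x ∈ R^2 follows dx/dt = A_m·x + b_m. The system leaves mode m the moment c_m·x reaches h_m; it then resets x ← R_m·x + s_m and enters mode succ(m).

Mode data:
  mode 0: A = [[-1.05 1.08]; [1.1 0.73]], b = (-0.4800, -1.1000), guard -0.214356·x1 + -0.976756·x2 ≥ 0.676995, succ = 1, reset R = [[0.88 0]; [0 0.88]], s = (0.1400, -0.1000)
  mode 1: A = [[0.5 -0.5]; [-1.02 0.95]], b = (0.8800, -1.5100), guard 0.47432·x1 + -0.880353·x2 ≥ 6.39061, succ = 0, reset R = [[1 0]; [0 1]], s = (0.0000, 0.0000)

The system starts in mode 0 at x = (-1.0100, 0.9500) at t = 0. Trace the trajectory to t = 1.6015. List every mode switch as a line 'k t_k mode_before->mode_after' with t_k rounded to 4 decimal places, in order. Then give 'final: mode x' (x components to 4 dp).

1 0.9292 0->1
final: 1 0.7235 -2.5816

Mode 0: guard c·x = 0.6770 hit at Δt = 0.9292 (t = 0.9292), x⁻ = (-0.5867, -0.5643) → reset → x⁺ = (-0.3763, -0.5966), jump to mode 1
Mode 1: flow for 0.6723 to horizon, guard not reached → x = (0.7235, -2.5816)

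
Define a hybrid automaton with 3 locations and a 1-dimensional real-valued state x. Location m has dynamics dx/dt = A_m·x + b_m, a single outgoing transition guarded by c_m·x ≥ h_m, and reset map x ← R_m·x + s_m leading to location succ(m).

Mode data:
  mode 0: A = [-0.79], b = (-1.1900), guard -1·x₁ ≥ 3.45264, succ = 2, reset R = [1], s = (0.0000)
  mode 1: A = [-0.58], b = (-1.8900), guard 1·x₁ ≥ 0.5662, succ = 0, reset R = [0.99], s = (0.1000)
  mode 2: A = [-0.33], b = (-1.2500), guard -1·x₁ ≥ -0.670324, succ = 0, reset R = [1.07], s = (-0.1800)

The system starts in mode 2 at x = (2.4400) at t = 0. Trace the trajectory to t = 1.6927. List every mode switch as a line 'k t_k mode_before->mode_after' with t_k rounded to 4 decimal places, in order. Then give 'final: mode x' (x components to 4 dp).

1 1.0130 2->0
final: 0 -0.3118

Mode 2: guard c·x = -0.6703 hit at Δt = 1.0130 (t = 1.0130), x⁻ = (0.6703) → reset → x⁺ = (0.5372), jump to mode 0
Mode 0: flow for 0.6797 to horizon, guard not reached → x = (-0.3118)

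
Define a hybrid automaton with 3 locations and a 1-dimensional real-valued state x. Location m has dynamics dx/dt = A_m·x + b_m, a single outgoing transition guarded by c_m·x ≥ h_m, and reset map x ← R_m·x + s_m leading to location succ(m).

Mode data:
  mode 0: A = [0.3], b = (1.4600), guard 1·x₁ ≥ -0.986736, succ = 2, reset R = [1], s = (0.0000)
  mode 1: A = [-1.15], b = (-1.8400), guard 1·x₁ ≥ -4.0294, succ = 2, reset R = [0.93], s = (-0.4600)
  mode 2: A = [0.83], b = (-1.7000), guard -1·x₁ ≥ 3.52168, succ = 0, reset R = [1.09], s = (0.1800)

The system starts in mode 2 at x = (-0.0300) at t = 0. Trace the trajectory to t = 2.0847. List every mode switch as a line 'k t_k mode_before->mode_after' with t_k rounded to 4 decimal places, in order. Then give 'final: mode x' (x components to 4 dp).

Mode 2: guard c·x = 3.5217 hit at Δt = 1.1878 (t = 1.1878), x⁻ = (-3.5217) → reset → x⁺ = (-3.6586), jump to mode 0
Mode 0: flow for 0.8969 to horizon, guard not reached → x = (-3.2857)

1 1.1878 2->0
final: 0 -3.2857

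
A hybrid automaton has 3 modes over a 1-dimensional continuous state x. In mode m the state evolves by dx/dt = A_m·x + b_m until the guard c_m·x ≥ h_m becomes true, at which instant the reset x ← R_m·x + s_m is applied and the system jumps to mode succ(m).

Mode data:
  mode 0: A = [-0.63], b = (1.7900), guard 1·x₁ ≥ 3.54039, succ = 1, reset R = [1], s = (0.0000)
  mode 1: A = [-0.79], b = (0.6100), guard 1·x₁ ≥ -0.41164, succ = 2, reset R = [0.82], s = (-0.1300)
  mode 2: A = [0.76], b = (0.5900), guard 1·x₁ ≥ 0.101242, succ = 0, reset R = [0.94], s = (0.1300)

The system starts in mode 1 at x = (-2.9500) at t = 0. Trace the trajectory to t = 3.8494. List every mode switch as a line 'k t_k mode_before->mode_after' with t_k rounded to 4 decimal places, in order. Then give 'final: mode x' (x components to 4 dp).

1 1.4501 1->2
2 2.8245 2->0
final: 0 1.4696

Mode 1: guard c·x = -0.4116 hit at Δt = 1.4501 (t = 1.4501), x⁻ = (-0.4116) → reset → x⁺ = (-0.4675), jump to mode 2
Mode 2: guard c·x = 0.1012 hit at Δt = 1.3744 (t = 2.8245), x⁻ = (0.1012) → reset → x⁺ = (0.2252), jump to mode 0
Mode 0: flow for 1.0249 to horizon, guard not reached → x = (1.4696)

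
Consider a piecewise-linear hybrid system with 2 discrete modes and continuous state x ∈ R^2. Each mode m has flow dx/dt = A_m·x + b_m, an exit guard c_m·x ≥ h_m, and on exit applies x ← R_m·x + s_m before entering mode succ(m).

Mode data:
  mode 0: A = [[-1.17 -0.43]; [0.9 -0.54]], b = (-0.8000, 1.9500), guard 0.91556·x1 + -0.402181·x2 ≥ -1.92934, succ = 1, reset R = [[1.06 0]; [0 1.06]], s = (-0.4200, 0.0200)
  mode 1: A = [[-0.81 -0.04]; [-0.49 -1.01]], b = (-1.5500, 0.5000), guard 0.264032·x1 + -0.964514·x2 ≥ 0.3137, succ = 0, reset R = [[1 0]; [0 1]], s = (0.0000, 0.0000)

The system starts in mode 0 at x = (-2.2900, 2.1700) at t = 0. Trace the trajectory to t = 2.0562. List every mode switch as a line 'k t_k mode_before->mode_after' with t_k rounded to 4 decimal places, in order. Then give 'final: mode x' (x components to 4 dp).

Mode 0: guard c·x = -1.9293 hit at Δt = 1.2940 (t = 1.2940), x⁻ = (-1.4907, 1.4036) → reset → x⁺ = (-2.0001, 1.5079), jump to mode 1
Mode 1: flow for 0.7622 to horizon, guard not reached → x = (-1.9942, 1.4841)

1 1.2940 0->1
final: 1 -1.9942 1.4841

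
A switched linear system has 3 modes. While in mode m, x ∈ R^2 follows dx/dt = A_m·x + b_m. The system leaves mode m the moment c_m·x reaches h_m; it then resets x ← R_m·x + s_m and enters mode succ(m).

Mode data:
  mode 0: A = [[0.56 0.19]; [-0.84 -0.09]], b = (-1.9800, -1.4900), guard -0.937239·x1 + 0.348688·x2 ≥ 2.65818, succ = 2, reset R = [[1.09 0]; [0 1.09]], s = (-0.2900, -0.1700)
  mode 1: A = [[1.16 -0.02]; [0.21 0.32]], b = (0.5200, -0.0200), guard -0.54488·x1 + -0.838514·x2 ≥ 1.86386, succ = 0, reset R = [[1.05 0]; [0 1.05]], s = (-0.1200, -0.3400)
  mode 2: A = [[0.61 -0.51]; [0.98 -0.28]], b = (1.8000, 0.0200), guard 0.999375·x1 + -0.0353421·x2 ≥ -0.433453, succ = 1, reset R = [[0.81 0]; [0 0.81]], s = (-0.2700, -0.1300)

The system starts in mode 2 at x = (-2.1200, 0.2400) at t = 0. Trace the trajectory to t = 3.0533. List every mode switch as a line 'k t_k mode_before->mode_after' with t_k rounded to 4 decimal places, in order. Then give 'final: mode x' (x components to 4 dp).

Mode 2: guard c·x = -0.4335 hit at Δt = 1.2810 (t = 1.2810), x⁻ = (-0.4810, -1.3356) → reset → x⁺ = (-0.6596, -1.2118), jump to mode 1
Mode 1: guard c·x = 1.8639 hit at Δt = 0.6859 (t = 1.9669), x⁻ = (-0.8873, -1.6462) → reset → x⁺ = (-1.0517, -2.0685), jump to mode 0
Mode 0: guard c·x = 2.6582 hit at Δt = 0.6750 (t = 2.6419), x⁻ = (-3.4727, -1.7110) → reset → x⁺ = (-4.0753, -2.0350), jump to mode 2
Mode 2: flow for 0.4114 to horizon, guard not reached → x = (-3.7599, -3.3075)

1 1.2810 2->1
2 1.9669 1->0
3 2.6419 0->2
final: 2 -3.7599 -3.3075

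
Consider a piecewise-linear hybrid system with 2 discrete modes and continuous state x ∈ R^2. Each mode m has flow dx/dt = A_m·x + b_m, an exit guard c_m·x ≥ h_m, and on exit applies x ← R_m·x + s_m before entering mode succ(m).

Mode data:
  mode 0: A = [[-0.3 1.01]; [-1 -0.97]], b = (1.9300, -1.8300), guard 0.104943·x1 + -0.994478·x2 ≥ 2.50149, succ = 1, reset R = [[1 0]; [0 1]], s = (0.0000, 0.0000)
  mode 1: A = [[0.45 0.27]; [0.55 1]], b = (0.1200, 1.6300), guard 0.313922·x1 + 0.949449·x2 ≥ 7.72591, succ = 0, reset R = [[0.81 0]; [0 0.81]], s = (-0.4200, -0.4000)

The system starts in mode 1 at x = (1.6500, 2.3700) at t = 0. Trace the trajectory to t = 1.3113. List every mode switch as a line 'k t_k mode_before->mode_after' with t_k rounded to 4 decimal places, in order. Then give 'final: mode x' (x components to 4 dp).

1 0.6438 1->0
final: 0 4.4210 0.0616

Mode 1: guard c·x = 7.7259 hit at Δt = 0.6438 (t = 0.6438), x⁻ = (3.1657, 7.0906) → reset → x⁺ = (2.1442, 5.3434), jump to mode 0
Mode 0: flow for 0.6675 to horizon, guard not reached → x = (4.4210, 0.0616)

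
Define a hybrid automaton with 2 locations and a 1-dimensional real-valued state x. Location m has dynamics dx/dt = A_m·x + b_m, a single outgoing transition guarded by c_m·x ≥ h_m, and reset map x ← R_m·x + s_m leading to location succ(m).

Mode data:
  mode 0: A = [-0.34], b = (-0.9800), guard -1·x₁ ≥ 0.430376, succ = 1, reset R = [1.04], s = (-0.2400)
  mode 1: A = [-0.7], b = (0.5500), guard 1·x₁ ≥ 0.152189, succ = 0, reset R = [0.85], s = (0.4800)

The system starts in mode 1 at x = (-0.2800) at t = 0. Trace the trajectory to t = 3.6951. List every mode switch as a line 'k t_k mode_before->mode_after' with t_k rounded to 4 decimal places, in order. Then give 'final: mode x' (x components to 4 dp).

1 0.7430 1->0
2 1.7827 0->1
3 2.9884 1->0
final: 0 -0.1365

Mode 1: guard c·x = 0.1522 hit at Δt = 0.7430 (t = 0.7430), x⁻ = (0.1522) → reset → x⁺ = (0.6094), jump to mode 0
Mode 0: guard c·x = 0.4304 hit at Δt = 1.0397 (t = 1.7827), x⁻ = (-0.4304) → reset → x⁺ = (-0.6876), jump to mode 1
Mode 1: guard c·x = 0.1522 hit at Δt = 1.2057 (t = 2.9884), x⁻ = (0.1522) → reset → x⁺ = (0.6094), jump to mode 0
Mode 0: flow for 0.7067 to horizon, guard not reached → x = (-0.1365)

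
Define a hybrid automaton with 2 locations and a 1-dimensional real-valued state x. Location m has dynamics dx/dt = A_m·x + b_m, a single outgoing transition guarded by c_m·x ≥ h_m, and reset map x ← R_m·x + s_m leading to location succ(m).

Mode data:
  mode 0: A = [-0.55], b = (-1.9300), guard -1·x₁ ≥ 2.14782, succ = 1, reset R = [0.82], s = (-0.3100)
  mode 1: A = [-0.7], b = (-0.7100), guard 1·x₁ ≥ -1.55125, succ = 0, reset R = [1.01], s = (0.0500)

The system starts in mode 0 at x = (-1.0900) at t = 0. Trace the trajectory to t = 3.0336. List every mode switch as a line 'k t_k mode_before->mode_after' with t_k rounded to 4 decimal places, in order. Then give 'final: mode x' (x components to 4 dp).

Mode 0: guard c·x = 2.1478 hit at Δt = 1.0454 (t = 1.0454), x⁻ = (-2.1478) → reset → x⁺ = (-2.0712), jump to mode 1
Mode 1: guard c·x = -1.5513 hit at Δt = 0.9674 (t = 2.0128), x⁻ = (-1.5513) → reset → x⁺ = (-1.5168), jump to mode 0
Mode 0: guard c·x = 2.1478 hit at Δt = 0.6925 (t = 2.7053), x⁻ = (-2.1478) → reset → x⁺ = (-2.0712), jump to mode 1
Mode 1: flow for 0.3283 to horizon, guard not reached → x = (-1.8542)

1 1.0454 0->1
2 2.0128 1->0
3 2.7053 0->1
final: 1 -1.8542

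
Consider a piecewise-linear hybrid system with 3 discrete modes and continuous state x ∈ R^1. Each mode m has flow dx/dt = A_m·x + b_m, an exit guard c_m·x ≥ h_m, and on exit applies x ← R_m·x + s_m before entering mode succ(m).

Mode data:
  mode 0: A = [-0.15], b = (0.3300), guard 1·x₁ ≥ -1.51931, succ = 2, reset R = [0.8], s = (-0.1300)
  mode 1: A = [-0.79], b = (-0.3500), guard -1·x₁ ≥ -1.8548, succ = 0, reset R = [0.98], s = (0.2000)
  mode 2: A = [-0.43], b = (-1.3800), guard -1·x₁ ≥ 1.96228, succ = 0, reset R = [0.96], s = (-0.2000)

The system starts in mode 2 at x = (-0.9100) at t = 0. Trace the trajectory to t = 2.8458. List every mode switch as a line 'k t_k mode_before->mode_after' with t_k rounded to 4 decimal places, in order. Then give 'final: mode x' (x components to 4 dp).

Mode 2: guard c·x = 1.9623 hit at Δt = 1.4229 (t = 1.4229), x⁻ = (-1.9623) → reset → x⁺ = (-2.0838), jump to mode 0
Mode 0: guard c·x = -1.5193 hit at Δt = 0.9420 (t = 2.3649), x⁻ = (-1.5193) → reset → x⁺ = (-1.3454), jump to mode 2
Mode 2: flow for 0.4809 to horizon, guard not reached → x = (-1.6936)

1 1.4229 2->0
2 2.3649 0->2
final: 2 -1.6936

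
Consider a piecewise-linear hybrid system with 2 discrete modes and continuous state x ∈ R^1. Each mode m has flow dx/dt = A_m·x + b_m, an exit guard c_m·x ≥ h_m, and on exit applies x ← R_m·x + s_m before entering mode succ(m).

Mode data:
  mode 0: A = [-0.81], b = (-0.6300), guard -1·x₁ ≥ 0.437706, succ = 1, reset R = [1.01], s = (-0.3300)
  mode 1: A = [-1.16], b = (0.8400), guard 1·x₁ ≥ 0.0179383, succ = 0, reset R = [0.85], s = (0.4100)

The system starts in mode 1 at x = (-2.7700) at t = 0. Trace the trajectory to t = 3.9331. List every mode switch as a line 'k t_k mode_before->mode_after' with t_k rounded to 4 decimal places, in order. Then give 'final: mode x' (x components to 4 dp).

Mode 1: guard c·x = 0.0179 hit at Δt = 1.3784 (t = 1.3784), x⁻ = (0.0179) → reset → x⁺ = (0.4252), jump to mode 0
Mode 0: guard c·x = 0.4377 hit at Δt = 1.5598 (t = 2.9382), x⁻ = (-0.4377) → reset → x⁺ = (-0.7721), jump to mode 1
Mode 1: guard c·x = 0.0179 hit at Δt = 0.6472 (t = 3.5854), x⁻ = (0.0179) → reset → x⁺ = (0.4252), jump to mode 0
Mode 0: flow for 0.3477 to horizon, guard not reached → x = (0.1300)

1 1.3784 1->0
2 2.9382 0->1
3 3.5854 1->0
final: 0 0.1300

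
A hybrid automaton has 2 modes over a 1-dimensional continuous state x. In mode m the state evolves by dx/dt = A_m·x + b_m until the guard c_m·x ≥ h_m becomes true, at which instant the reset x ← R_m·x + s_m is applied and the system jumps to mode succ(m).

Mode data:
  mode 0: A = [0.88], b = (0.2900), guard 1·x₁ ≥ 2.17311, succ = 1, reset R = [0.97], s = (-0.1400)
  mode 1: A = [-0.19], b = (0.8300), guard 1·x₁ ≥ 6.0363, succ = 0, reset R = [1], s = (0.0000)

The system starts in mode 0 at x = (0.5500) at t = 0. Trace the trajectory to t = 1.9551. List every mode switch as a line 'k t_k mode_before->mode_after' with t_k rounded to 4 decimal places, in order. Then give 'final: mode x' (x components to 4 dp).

1 1.1883 0->1
final: 1 2.2934

Mode 0: guard c·x = 2.1731 hit at Δt = 1.1883 (t = 1.1883), x⁻ = (2.1731) → reset → x⁺ = (1.9679), jump to mode 1
Mode 1: flow for 0.7668 to horizon, guard not reached → x = (2.2934)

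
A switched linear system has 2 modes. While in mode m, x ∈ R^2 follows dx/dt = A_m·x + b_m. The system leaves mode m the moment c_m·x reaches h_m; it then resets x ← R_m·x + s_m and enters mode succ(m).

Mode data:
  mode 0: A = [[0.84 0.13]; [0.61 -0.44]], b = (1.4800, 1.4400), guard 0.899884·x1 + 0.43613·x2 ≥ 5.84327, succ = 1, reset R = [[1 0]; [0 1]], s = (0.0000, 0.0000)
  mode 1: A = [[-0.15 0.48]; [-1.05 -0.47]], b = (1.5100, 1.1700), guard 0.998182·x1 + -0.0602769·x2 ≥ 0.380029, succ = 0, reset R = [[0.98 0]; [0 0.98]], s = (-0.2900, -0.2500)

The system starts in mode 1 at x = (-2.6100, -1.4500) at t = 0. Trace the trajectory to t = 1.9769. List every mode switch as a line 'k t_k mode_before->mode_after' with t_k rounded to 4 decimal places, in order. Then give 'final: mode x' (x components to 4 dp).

Mode 1: guard c·x = 0.3800 hit at Δt = 1.5164 (t = 1.5164), x⁻ = (0.4833, 1.6991) → reset → x⁺ = (0.1837, 1.4151), jump to mode 0
Mode 0: flow for 0.4605 to horizon, guard not reached → x = (1.2224, 1.9299)

1 1.5164 1->0
final: 0 1.2224 1.9299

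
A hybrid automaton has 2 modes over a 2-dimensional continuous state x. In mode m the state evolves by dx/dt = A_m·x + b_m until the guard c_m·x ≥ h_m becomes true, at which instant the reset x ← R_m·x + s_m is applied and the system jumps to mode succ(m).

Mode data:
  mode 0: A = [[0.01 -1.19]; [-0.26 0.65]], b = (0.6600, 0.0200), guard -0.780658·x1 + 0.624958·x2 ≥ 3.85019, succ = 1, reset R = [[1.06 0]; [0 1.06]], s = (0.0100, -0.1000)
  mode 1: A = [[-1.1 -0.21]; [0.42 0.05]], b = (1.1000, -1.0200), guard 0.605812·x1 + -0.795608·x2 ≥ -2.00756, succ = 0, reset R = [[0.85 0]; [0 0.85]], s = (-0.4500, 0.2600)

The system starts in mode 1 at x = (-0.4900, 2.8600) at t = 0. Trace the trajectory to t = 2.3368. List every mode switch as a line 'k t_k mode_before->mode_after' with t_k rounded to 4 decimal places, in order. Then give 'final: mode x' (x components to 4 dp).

Mode 1: guard c·x = -2.0076 hit at Δt = 0.4241 (t = 0.4241), x⁻ = (-0.1213, 2.4310) → reset → x⁺ = (-0.5531, 2.3263), jump to mode 0
Mode 0: guard c·x = 3.8502 hit at Δt = 0.5516 (t = 0.9757), x⁻ = (-2.0891, 3.5512) → reset → x⁺ = (-2.2044, 3.6643), jump to mode 1
Mode 1: guard c·x = -2.0076 hit at Δt = 1.0508 (t = 2.0265), x⁻ = (-0.3699, 2.2416) → reset → x⁺ = (-0.7644, 2.1654), jump to mode 0
Mode 0: flow for 0.3103 to horizon, guard not reached → x = (-1.4659, 2.7532)

1 0.4241 1->0
2 0.9757 0->1
3 2.0265 1->0
final: 0 -1.4659 2.7532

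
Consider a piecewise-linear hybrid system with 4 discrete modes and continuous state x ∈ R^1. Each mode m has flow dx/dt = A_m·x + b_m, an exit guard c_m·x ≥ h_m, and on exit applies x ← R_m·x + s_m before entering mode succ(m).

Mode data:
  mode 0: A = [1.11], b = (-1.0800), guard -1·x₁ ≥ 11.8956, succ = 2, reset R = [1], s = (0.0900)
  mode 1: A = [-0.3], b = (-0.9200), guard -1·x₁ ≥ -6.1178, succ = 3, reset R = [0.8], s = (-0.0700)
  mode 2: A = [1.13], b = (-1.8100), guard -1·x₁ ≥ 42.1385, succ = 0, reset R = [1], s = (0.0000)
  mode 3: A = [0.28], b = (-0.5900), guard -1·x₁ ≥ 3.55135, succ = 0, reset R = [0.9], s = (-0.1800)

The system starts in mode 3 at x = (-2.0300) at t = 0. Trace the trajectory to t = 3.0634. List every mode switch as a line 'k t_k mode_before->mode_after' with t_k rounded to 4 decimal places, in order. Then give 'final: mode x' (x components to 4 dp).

1 1.1184 3->0
2 2.0957 0->2
final: 2 -38.4154

Mode 3: guard c·x = 3.5513 hit at Δt = 1.1184 (t = 1.1184), x⁻ = (-3.5513) → reset → x⁺ = (-3.3762), jump to mode 0
Mode 0: guard c·x = 11.8956 hit at Δt = 0.9773 (t = 2.0957), x⁻ = (-11.8956) → reset → x⁺ = (-11.8056), jump to mode 2
Mode 2: flow for 0.9677 to horizon, guard not reached → x = (-38.4154)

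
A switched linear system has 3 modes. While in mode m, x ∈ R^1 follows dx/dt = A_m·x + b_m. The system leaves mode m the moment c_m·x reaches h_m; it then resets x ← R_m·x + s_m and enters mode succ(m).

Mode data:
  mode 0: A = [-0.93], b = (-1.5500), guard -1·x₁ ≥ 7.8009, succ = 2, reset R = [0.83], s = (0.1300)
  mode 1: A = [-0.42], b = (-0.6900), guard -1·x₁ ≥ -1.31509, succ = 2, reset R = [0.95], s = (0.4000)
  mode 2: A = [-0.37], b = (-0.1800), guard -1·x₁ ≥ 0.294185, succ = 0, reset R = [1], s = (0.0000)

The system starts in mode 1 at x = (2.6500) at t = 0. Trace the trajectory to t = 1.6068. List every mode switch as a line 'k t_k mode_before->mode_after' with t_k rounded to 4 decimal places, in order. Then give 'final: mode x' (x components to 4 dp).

1 0.8868 1->2
final: 2 1.1498

Mode 1: guard c·x = -1.3151 hit at Δt = 0.8868 (t = 0.8868), x⁻ = (1.3151) → reset → x⁺ = (1.6493), jump to mode 2
Mode 2: flow for 0.7200 to horizon, guard not reached → x = (1.1498)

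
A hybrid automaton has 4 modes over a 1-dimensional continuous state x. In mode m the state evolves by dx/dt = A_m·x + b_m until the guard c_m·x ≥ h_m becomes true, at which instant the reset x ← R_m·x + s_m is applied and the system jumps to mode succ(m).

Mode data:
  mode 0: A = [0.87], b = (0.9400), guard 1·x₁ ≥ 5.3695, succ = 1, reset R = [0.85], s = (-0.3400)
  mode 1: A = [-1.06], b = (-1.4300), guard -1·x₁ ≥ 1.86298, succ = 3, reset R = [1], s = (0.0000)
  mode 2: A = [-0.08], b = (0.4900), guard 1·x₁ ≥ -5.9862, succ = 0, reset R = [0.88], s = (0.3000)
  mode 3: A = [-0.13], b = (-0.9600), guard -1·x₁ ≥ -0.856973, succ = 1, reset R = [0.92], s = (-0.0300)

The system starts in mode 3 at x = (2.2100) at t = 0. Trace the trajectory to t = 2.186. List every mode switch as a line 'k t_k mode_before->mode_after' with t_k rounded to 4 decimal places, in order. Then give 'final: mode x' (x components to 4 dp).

Mode 3: guard c·x = -0.8570 hit at Δt = 1.1693 (t = 1.1693), x⁻ = (0.8570) → reset → x⁺ = (0.7584), jump to mode 1
Mode 1: flow for 1.0167 to horizon, guard not reached → x = (-0.6317)

1 1.1693 3->1
final: 1 -0.6317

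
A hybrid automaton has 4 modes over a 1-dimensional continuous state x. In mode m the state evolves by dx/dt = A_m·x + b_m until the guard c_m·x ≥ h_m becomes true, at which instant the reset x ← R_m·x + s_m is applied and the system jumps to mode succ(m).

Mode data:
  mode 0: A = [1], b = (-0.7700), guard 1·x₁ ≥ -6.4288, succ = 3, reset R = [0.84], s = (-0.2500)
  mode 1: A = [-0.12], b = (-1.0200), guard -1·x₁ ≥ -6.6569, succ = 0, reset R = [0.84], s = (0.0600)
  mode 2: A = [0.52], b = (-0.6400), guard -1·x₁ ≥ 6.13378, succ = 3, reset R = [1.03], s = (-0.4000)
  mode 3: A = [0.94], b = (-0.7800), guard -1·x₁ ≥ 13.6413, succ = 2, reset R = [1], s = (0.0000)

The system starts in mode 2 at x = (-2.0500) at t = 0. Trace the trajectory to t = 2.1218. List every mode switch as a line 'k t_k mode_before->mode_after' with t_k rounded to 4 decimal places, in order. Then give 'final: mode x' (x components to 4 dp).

1 1.5550 2->3
final: 3 -12.0289

Mode 2: guard c·x = 6.1338 hit at Δt = 1.5550 (t = 1.5550), x⁻ = (-6.1338) → reset → x⁺ = (-6.7178), jump to mode 3
Mode 3: flow for 0.5668 to horizon, guard not reached → x = (-12.0289)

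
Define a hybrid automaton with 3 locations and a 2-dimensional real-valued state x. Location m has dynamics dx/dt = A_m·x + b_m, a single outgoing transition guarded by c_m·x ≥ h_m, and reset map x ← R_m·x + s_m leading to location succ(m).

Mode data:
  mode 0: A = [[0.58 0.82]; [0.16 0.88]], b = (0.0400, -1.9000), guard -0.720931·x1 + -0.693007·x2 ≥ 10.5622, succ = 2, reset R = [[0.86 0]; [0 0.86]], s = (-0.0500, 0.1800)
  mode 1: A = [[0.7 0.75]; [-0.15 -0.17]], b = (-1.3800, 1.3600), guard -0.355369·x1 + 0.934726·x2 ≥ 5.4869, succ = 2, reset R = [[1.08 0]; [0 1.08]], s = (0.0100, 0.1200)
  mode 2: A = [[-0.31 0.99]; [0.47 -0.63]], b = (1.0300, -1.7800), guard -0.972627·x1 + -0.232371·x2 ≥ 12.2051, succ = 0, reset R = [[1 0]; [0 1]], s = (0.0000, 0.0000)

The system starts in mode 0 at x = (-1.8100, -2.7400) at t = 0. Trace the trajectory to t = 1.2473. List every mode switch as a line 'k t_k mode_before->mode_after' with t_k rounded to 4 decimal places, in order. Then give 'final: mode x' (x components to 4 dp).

Mode 0: guard c·x = 10.5622 hit at Δt = 0.7790 (t = 0.7790), x⁻ = (-6.7688, -8.1996) → reset → x⁺ = (-5.8712, -6.8716), jump to mode 2
Mode 2: flow for 0.4683 to horizon, guard not reached → x = (-7.6415, -7.1360)

1 0.7790 0->2
final: 2 -7.6415 -7.1360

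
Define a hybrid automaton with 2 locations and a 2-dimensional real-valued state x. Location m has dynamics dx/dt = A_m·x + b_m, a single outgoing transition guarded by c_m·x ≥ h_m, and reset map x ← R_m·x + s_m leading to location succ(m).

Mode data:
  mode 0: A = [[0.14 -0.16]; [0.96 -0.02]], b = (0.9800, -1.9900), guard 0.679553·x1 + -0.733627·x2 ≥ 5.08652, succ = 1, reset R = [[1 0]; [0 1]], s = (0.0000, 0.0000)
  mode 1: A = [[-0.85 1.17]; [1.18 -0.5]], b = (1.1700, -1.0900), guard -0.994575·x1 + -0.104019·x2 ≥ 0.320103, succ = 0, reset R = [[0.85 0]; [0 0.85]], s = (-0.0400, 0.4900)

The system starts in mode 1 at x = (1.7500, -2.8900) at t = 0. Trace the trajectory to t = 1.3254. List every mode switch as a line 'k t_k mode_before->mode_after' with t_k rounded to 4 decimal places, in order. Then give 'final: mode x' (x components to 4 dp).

1 0.8684 1->0
final: 0 0.4648 -2.1563

Mode 1: guard c·x = 0.3201 hit at Δt = 0.8684 (t = 0.8684), x⁻ = (-0.0974, -2.1465) → reset → x⁺ = (-0.1228, -1.3345), jump to mode 0
Mode 0: flow for 0.4570 to horizon, guard not reached → x = (0.4648, -2.1563)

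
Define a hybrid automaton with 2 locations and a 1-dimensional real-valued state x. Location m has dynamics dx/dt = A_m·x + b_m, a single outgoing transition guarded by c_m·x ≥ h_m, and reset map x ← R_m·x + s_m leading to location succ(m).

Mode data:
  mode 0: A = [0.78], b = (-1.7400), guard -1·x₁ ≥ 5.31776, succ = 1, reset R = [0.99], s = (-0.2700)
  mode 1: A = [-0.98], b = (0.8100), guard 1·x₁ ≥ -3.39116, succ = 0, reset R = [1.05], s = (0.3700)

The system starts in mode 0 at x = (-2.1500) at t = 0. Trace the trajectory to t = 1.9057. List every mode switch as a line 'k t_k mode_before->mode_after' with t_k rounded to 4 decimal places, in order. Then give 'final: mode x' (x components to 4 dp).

Mode 0: guard c·x = 5.3178 hit at Δt = 0.6976 (t = 0.6976), x⁻ = (-5.3178) → reset → x⁺ = (-5.5346), jump to mode 1
Mode 1: guard c·x = -3.3912 hit at Δt = 0.4193 (t = 1.1169), x⁻ = (-3.3912) → reset → x⁺ = (-3.1907), jump to mode 0
Mode 0: guard c·x = 5.3178 hit at Δt = 0.4243 (t = 1.5412), x⁻ = (-5.3178) → reset → x⁺ = (-5.5346), jump to mode 1
Mode 1: flow for 0.3645 to horizon, guard not reached → x = (-3.6240)

1 0.6976 0->1
2 1.1169 1->0
3 1.5412 0->1
final: 1 -3.6240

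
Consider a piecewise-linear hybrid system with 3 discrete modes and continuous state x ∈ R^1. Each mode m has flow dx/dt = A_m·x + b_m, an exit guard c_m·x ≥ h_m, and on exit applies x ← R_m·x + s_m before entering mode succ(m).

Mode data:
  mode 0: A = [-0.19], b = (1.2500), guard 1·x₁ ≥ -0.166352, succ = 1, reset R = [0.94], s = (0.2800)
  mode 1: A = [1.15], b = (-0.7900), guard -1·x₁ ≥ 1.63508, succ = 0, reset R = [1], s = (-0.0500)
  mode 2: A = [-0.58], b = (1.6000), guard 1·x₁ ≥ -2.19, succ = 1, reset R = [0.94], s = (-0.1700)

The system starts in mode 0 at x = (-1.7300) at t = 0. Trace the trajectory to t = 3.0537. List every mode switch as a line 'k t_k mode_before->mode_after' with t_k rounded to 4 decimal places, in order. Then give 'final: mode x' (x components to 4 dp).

Mode 0: guard c·x = -0.1664 hit at Δt = 1.0973 (t = 1.0973), x⁻ = (-0.1664) → reset → x⁺ = (0.1236), jump to mode 1
Mode 1: guard c·x = 1.6351 hit at Δt = 1.2316 (t = 2.3289), x⁻ = (-1.6351) → reset → x⁺ = (-1.6851), jump to mode 0
Mode 0: flow for 0.7248 to horizon, guard not reached → x = (-0.6219)

1 1.0973 0->1
2 2.3289 1->0
final: 0 -0.6219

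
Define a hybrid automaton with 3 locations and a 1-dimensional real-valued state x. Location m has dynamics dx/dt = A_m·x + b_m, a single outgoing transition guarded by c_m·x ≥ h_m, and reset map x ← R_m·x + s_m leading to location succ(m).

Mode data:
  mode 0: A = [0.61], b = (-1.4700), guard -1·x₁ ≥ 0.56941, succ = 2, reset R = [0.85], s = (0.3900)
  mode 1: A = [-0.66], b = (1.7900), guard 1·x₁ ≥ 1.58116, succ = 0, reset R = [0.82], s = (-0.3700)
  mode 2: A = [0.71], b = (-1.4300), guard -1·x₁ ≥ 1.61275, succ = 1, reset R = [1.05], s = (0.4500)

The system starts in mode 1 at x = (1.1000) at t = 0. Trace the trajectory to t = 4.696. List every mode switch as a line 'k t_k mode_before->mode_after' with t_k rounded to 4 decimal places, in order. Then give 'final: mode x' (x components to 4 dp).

Mode 1: guard c·x = 1.5812 hit at Δt = 0.5371 (t = 0.5371), x⁻ = (1.5812) → reset → x⁺ = (0.9266), jump to mode 0
Mode 0: guard c·x = 0.5694 hit at Δt = 1.1433 (t = 1.6804), x⁻ = (-0.5694) → reset → x⁺ = (-0.0940), jump to mode 2
Mode 2: guard c·x = 1.6127 hit at Δt = 0.7642 (t = 2.4446), x⁻ = (-1.6127) → reset → x⁺ = (-1.2434), jump to mode 1
Mode 1: guard c·x = 1.5812 hit at Δt = 1.8970 (t = 4.3416), x⁻ = (1.5812) → reset → x⁺ = (0.9266), jump to mode 0
Mode 0: flow for 0.3544 to horizon, guard not reached → x = (0.5686)

1 0.5371 1->0
2 1.6804 0->2
3 2.4446 2->1
4 4.3416 1->0
final: 0 0.5686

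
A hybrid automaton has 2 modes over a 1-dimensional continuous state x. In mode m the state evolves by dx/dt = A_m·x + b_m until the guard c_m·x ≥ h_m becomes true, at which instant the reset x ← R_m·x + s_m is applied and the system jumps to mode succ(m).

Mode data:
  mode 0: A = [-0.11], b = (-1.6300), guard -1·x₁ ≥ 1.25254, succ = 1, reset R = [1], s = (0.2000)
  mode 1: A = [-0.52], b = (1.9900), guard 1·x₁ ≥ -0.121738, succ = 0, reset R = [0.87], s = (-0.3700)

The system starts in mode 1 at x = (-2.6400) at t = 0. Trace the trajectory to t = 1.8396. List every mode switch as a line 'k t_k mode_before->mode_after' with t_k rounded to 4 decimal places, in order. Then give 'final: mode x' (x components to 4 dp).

Mode 1: guard c·x = -0.1217 hit at Δt = 0.9487 (t = 0.9487), x⁻ = (-0.1217) → reset → x⁺ = (-0.4759), jump to mode 0
Mode 0: guard c·x = 1.2525 hit at Δt = 0.5061 (t = 1.4548), x⁻ = (-1.2525) → reset → x⁺ = (-1.0525), jump to mode 1
Mode 1: flow for 0.3848 to horizon, guard not reached → x = (-0.1677)

1 0.9487 1->0
2 1.4548 0->1
final: 1 -0.1677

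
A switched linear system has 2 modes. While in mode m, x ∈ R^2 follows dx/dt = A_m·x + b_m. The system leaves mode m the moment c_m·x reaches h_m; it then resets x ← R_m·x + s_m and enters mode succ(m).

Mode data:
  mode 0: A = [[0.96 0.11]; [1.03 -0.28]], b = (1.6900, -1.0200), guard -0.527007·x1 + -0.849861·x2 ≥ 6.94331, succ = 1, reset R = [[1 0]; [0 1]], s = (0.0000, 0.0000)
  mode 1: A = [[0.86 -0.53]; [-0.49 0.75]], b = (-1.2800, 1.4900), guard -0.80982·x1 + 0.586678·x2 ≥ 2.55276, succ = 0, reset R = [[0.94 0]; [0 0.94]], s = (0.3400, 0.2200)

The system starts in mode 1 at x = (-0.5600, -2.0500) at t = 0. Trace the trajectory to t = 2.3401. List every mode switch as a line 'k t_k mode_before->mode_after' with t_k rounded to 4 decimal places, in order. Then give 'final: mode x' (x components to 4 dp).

Mode 1: guard c·x = 2.5528 hit at Δt = 1.5391 (t = 1.5391), x⁻ = (-3.3768, -0.3100) → reset → x⁺ = (-2.8342, -0.0714), jump to mode 0
Mode 0: flow for 0.8010 to horizon, guard not reached → x = (-4.2718, -3.3496)

1 1.5391 1->0
final: 0 -4.2718 -3.3496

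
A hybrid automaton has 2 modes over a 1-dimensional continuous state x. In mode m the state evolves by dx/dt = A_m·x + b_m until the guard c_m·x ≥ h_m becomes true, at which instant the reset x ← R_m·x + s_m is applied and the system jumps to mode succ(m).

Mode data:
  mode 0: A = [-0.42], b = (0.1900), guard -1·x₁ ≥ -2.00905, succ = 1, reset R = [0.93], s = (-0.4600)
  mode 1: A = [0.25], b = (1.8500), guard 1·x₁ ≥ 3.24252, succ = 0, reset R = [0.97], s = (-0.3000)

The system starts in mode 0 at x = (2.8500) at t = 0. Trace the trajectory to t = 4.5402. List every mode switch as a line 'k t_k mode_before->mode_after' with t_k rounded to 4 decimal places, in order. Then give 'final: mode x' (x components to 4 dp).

Mode 0: guard c·x = -2.0090 hit at Δt = 1.0284 (t = 1.0284), x⁻ = (2.0090) → reset → x⁺ = (1.4084), jump to mode 1
Mode 1: guard c·x = 3.2425 hit at Δt = 0.7566 (t = 1.7850), x⁻ = (3.2425) → reset → x⁺ = (2.8452), jump to mode 0
Mode 0: guard c·x = -2.0090 hit at Δt = 1.0237 (t = 2.8087), x⁻ = (2.0091) → reset → x⁺ = (1.4084), jump to mode 1
Mode 1: guard c·x = 3.2425 hit at Δt = 0.7566 (t = 3.5653), x⁻ = (3.2425) → reset → x⁺ = (2.8452), jump to mode 0
Mode 0: flow for 0.9749 to horizon, guard not reached → x = (2.0412)

1 1.0284 0->1
2 1.7850 1->0
3 2.8087 0->1
4 3.5653 1->0
final: 0 2.0412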